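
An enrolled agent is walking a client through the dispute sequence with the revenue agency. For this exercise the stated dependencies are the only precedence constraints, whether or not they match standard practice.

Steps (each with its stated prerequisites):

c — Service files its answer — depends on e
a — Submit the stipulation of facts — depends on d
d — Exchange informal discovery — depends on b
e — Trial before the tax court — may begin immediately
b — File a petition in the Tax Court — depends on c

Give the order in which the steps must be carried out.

e is the only step with nothing outstanding, so it goes first.
That leaves c as the only ready step → c.
b is the only step now ready → b.
That leaves d as the only ready step → d.
a needed d, now all done → a.

e → c → b → d → a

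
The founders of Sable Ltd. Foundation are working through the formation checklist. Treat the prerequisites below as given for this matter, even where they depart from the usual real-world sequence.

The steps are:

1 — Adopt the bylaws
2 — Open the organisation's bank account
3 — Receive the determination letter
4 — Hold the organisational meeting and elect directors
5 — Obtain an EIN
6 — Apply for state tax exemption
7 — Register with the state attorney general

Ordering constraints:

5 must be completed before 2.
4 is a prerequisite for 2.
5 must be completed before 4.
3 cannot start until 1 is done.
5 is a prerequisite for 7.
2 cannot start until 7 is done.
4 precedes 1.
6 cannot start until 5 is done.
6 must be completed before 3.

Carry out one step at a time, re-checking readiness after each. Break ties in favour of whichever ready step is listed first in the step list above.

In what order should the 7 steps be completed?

5 → 4 → 1 → 6 → 3 → 7 → 2

5 is the only step with nothing outstanding, so it goes first.
Ready: 4, 6 and 7. 4 is listed earlier → 4.
Ready: 1, 6 and 7. 1 is listed earlier → 1.
Ready: 6 and 7. 6 is listed earlier → 6.
3 now also ready, so the ready set is {3, 7}; 3 is listed earlier → 3.
7 is the only step now ready → 7.
That leaves 2 as the only ready step → 2.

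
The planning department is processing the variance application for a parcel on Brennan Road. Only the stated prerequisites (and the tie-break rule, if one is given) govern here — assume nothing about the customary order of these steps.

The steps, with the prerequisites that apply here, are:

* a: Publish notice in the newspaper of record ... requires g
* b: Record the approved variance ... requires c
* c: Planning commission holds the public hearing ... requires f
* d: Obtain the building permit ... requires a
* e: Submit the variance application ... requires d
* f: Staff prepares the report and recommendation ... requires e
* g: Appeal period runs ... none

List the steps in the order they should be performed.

g → a → d → e → f → c → b

g has no prerequisites → g first.
Next only a has its prerequisites met → a.
That leaves d as the only ready step → d.
e needed d, now all done → e.
f needed e, now all done → f.
c needed f, now all done → c.
Next only b has its prerequisites met → b.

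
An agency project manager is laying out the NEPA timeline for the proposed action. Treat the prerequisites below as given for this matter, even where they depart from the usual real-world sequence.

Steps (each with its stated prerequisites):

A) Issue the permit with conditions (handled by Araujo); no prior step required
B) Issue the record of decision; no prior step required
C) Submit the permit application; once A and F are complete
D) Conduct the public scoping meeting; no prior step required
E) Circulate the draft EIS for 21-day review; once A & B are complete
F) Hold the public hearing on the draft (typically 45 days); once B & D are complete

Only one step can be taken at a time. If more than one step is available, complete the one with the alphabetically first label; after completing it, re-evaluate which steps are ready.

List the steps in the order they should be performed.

A B D E F C

A, B and D have no prerequisites; A has the earlier label, so A is first.
Ready: B and D. B has the earlier label → B.
E now also ready, so the ready set is {D, E}; D has the earlier label → D.
Now E and F have their prerequisites met. E has the earlier label, so E next.
F needed B and D, now all done → F.
That leaves C as the only ready step → C.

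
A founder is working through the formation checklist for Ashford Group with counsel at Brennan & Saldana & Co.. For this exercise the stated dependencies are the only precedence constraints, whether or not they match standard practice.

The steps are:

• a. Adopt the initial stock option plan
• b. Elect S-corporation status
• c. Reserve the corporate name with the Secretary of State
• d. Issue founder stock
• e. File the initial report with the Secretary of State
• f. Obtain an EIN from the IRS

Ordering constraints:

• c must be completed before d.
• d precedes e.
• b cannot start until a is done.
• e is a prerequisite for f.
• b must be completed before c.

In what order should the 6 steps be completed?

Only a has no prerequisites, so it is first.
Next only b has its prerequisites met → b.
c is the only step now ready → c.
d needed c, now all done → d.
That leaves e as the only ready step → e.
f is the only step now ready → f.

a b c d e f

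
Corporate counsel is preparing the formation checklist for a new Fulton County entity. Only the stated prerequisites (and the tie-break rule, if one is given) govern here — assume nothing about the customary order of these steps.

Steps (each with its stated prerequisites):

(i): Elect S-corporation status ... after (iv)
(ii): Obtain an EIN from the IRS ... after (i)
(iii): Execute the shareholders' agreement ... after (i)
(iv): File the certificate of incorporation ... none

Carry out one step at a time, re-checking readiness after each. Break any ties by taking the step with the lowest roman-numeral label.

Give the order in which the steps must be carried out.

Only (iv) has no prerequisites, so it is first.
(i) needed (iv), now all done → (i).
Ready: (ii) and (iii). (ii) has the earlier label → (ii).
(iii) is the only step now ready → (iii).

(iv), (i), (ii), (iii)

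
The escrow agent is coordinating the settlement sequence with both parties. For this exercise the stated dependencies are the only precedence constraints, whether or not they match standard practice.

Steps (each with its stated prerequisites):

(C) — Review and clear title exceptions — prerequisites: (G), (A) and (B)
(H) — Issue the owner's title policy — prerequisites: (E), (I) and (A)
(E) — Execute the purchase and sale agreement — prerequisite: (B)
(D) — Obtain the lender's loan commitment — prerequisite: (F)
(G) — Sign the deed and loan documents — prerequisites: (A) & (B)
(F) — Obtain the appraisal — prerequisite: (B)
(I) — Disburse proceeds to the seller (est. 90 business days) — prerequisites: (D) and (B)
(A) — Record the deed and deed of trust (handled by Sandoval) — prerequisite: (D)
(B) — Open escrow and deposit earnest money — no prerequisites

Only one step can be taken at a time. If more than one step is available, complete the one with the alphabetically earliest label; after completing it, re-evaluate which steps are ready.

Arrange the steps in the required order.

(B) is the only step with nothing outstanding, so it goes first.
(E) and (F) are both available; (E) has the earlier label → (E).
That leaves (F) as the only ready step → (F).
(D) is the only step now ready → (D).
Now (A) and (I) have their prerequisites met. (A) has the earlier label, so (A) next.
(G) now also ready, so the ready set is {(G), (I)}; (G) has the earlier label → (G).
(C) now also ready, so the ready set is {(C), (I)}; (C) has the earlier label → (C).
(I) is the only step now ready → (I).
Next only (H) has its prerequisites met → (H).

(B) (E) (F) (D) (A) (G) (C) (I) (H)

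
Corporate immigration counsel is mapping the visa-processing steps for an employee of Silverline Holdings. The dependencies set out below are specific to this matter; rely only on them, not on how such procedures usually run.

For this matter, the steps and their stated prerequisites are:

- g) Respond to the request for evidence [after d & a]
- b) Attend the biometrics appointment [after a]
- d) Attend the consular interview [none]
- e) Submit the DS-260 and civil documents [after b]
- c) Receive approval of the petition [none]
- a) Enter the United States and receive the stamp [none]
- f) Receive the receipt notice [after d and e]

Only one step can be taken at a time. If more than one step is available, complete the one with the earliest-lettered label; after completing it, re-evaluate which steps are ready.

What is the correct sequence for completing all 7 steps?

a, b, c, d, e, f, g

a, c and d have no prerequisites; a has the earlier label, so a is first.
b now also ready, so the ready set is {b, c, d}; b has the earlier label → b.
c, d and e are all available; c has the earlier label → c.
d and e are both available; d has the earlier label → d.
e and g are both available; e has the earlier label → e.
Now f and g have their prerequisites met. f has the earlier label, so f next.
g is the only step now ready → g.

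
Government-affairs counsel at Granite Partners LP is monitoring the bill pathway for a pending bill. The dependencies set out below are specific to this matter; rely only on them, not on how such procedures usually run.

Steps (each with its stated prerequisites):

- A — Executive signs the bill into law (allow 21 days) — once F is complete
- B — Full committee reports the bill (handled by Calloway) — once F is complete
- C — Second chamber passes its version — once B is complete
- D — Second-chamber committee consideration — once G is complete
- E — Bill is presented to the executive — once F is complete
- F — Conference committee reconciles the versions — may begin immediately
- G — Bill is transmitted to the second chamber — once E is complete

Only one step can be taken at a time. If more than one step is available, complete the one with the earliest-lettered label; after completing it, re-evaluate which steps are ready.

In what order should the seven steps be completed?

F A B C E G D

F has no prerequisites → F first.
Ready: A, B and E. A has the earlier label → A.
Now B and E have their prerequisites met. B has the earlier label, so B next.
C now also ready, so the ready set is {C, E}; C has the earlier label → C.
E needed F, now all done → E.
G is the only step now ready → G.
Next only D has its prerequisites met → D.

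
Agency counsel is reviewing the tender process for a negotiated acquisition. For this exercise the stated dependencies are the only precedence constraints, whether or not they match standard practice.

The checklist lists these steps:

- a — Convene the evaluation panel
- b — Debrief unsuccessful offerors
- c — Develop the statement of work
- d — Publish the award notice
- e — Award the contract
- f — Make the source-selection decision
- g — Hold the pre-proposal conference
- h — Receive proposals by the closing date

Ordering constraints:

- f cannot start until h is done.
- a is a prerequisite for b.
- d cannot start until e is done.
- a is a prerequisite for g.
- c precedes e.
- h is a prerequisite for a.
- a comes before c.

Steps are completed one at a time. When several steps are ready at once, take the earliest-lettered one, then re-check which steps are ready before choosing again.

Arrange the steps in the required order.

h → a → b → c → e → d → f → g

h is the only step with nothing outstanding, so it goes first.
a and f are both available; a has the earlier label → a.
Ready: b, c, f and g. b has the earlier label → b.
Ready: c, f and g. c has the earlier label → c.
e now also ready, so the ready set is {e, f, g}; e has the earlier label → e.
d now also ready, so the ready set is {d, f, g}; d has the earlier label → d.
Now f and g have their prerequisites met. f has the earlier label, so f next.
That leaves g as the only ready step → g.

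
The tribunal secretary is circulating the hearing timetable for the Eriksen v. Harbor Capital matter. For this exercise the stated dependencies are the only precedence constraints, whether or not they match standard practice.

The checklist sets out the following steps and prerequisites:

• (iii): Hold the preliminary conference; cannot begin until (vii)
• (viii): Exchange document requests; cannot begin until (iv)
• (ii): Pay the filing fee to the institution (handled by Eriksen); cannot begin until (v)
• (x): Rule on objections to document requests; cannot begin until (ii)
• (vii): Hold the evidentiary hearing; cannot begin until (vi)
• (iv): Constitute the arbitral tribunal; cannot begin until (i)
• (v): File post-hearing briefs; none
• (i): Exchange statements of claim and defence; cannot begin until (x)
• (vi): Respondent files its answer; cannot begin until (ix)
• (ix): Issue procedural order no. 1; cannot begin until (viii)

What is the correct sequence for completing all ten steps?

Only (v) has no prerequisites, so it is first.
That leaves (ii) as the only ready step → (ii).
That leaves (x) as the only ready step → (x).
That leaves (i) as the only ready step → (i).
Next only (iv) has its prerequisites met → (iv).
That leaves (viii) as the only ready step → (viii).
(ix) needed (viii), now all done → (ix).
(vi) needed (ix), now all done → (vi).
(vii) needed (vi), now all done → (vii).
Next only (iii) has its prerequisites met → (iii).

(v), (ii), (x), (i), (iv), (viii), (ix), (vi), (vii), (iii)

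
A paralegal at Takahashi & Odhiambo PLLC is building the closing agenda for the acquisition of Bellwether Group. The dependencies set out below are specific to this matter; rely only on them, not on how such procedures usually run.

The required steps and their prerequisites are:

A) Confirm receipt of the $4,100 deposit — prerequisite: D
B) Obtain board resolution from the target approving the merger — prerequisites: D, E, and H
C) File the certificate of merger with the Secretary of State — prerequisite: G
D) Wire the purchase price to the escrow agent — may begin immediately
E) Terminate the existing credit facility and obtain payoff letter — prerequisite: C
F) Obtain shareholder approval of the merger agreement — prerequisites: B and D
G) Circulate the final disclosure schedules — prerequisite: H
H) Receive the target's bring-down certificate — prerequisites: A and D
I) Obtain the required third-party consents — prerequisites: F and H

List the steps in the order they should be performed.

D A H G C E B F I

D is the only step with nothing outstanding, so it goes first.
A needed D, now all done → A.
That leaves H as the only ready step → H.
G needed H, now all done → G.
That leaves C as the only ready step → C.
E needed C, now all done → E.
B needed D, E and H, now all done → B.
F is the only step now ready → F.
That leaves I as the only ready step → I.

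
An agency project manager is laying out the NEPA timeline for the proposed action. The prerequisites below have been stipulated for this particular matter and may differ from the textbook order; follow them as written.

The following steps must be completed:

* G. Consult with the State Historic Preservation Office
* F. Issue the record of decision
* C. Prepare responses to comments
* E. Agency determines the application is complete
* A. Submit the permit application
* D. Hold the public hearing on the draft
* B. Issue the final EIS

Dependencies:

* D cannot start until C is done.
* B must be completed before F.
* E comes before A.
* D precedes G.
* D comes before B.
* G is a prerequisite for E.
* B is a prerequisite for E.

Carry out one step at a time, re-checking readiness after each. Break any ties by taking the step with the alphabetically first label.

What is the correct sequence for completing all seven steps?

C is the only step with nothing outstanding, so it goes first.
Next only D has its prerequisites met → D.
Ready: B and G. B has the earlier label → B.
F and G are both available; F has the earlier label → F.
G needed D, now all done → G.
E is the only step now ready → E.
A needed E, now all done → A.

C, D, B, F, G, E, A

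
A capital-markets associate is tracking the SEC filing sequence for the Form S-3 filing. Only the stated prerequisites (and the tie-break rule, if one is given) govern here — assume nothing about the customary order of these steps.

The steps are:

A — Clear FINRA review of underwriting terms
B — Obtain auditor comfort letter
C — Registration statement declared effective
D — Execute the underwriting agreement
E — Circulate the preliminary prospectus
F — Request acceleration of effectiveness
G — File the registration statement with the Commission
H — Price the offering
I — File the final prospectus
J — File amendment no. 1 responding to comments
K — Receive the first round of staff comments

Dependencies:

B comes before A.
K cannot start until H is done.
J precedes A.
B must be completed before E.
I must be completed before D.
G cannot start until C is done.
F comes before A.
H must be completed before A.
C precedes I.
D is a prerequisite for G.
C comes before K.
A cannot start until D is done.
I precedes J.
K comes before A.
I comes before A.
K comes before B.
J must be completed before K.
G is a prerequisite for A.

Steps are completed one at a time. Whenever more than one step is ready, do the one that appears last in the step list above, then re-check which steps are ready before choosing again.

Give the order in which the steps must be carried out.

H, F and C have no prerequisites; H is listed later, so H is first.
F and C are both available; F is listed later → F.
Next only C has its prerequisites met → C.
I needed C, now all done → I.
Ready: J and D. J is listed later → J.
K and D are both available; K is listed later → K.
B now also ready, so the ready set is {D, B}; D is listed later → D.
G now also ready, so the ready set is {G, B}; G is listed later → G.
That leaves B as the only ready step → B.
E and A are both available; E is listed later → E.
A is the only step now ready → A.

H → F → C → I → J → K → D → G → B → E → A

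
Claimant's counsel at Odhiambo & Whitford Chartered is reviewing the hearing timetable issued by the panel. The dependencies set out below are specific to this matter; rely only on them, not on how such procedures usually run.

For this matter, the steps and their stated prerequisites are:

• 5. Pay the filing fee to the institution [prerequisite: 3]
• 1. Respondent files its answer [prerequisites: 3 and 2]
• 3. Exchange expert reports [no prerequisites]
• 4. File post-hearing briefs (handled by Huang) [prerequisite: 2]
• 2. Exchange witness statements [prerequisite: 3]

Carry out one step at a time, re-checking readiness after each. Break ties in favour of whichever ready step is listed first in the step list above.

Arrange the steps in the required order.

3 5 2 1 4

3 has no prerequisites → 3 first.
Ready: 5 and 2. 5 is listed earlier → 5.
2 needed 3, now all done → 2.
1 and 4 are both available; 1 is listed earlier → 1.
That leaves 4 as the only ready step → 4.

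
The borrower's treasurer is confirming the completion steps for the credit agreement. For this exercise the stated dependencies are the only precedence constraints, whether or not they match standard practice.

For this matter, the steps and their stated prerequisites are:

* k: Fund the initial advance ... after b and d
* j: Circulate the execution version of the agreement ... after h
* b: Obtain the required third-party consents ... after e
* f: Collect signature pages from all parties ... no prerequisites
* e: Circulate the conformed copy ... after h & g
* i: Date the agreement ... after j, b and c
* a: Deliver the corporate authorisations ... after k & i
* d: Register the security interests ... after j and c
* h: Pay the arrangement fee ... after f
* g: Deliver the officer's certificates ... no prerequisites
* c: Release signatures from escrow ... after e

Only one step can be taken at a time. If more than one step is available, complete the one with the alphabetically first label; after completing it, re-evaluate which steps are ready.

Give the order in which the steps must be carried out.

f, g, h, e, b, c, j, d, i, k, a

Nothing is required for f and g. f has the earlier label → f first.
Ready: g and h. g has the earlier label → g.
That leaves h as the only ready step → h.
e and j are both available; e has the earlier label → e.
b and c now also ready, so the ready set is {b, c, j}; b has the earlier label → b.
Now c and j have their prerequisites met. c has the earlier label, so c next.
j needed h, now all done → j.
Ready: d and i. d has the earlier label → d.
i and k are both available; i has the earlier label → i.
k is the only step now ready → k.
a needed i and k, now all done → a.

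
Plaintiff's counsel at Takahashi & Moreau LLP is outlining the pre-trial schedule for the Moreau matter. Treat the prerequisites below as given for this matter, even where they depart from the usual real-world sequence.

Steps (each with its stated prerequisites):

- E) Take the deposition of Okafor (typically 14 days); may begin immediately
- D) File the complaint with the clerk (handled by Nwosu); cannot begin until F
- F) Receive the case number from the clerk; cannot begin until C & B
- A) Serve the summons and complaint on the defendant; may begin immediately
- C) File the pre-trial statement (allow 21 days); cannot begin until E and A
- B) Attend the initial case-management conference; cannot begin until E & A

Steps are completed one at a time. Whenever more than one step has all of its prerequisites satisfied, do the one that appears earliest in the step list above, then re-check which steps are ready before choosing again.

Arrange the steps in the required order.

E, A, C, B, F, D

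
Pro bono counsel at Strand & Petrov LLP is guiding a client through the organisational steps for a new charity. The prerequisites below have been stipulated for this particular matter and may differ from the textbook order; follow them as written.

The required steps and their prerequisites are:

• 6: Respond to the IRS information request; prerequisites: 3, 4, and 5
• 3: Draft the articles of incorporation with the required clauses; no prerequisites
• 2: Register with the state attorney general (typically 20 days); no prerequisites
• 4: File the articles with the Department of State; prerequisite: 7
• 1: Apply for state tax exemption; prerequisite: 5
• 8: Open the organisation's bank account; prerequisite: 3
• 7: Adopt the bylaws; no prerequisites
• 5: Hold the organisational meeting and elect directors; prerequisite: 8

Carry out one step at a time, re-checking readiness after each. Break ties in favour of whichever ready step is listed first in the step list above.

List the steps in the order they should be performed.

Nothing is required for 3, 2 and 7. 3 is listed earlier → 3 first.
2, 8 and 7 are all available; 2 is listed earlier → 2.
8 and 7 are both available; 8 is listed earlier → 8.
5 now also ready, so the ready set is {7, 5}; 7 is listed earlier → 7.
4 now also ready, so the ready set is {4, 5}; 4 is listed earlier → 4.
That leaves 5 as the only ready step → 5.
Now 6 and 1 have their prerequisites met. 6 is listed earlier, so 6 next.
1 needed 5, now all done → 1.

3, 2, 8, 7, 4, 5, 6, 1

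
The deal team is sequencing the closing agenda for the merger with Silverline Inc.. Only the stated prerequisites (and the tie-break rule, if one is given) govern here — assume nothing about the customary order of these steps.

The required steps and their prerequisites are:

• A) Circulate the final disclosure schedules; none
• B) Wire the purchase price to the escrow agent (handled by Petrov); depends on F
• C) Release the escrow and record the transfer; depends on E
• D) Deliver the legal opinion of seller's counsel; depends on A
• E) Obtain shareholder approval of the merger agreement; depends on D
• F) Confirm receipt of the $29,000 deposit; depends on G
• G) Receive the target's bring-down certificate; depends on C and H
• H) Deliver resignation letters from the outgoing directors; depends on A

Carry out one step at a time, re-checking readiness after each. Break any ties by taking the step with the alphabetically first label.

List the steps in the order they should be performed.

A → D → E → C → H → G → F → B

A is the only step with nothing outstanding, so it goes first.
Now D and H have their prerequisites met. D has the earlier label, so D next.
E now also ready, so the ready set is {E, H}; E has the earlier label → E.
C now also ready, so the ready set is {C, H}; C has the earlier label → C.
H needed A, now all done → H.
Next only G has its prerequisites met → G.
F needed G, now all done → F.
Next only B has its prerequisites met → B.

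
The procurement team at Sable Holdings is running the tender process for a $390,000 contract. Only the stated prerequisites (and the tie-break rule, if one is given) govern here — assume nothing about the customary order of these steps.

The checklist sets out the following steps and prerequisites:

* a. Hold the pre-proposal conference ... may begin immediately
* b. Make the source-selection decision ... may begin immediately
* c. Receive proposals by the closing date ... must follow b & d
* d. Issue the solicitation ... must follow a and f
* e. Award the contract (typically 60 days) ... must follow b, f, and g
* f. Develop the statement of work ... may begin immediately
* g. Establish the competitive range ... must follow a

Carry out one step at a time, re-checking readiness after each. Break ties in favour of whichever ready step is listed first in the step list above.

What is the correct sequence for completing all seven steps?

Nothing is required for a, b and f. a is listed earlier → a first.
Now b, f and g have their prerequisites met. b is listed earlier, so b next.
Now f and g have their prerequisites met. f is listed earlier, so f next.
Now d and g have their prerequisites met. d is listed earlier, so d next.
c now also ready, so the ready set is {c, g}; c is listed earlier → c.
That leaves g as the only ready step → g.
Next only e has its prerequisites met → e.

a → b → f → d → c → g → e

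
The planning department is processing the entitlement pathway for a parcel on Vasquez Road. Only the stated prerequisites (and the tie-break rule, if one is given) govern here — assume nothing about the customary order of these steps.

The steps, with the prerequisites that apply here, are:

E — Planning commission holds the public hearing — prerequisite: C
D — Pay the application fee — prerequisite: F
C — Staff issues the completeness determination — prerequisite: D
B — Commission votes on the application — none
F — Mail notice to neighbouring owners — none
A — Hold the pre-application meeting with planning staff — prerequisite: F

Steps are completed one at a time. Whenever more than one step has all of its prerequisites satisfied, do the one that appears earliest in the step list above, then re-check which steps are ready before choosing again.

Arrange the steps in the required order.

B and F have no prerequisites; B is listed earlier, so B is first.
That leaves F as the only ready step → F.
Now D and A have their prerequisites met. D is listed earlier, so D next.
C now also ready, so the ready set is {C, A}; C is listed earlier → C.
E now also ready, so the ready set is {E, A}; E is listed earlier → E.
A is the only step now ready → A.

B, F, D, C, E, A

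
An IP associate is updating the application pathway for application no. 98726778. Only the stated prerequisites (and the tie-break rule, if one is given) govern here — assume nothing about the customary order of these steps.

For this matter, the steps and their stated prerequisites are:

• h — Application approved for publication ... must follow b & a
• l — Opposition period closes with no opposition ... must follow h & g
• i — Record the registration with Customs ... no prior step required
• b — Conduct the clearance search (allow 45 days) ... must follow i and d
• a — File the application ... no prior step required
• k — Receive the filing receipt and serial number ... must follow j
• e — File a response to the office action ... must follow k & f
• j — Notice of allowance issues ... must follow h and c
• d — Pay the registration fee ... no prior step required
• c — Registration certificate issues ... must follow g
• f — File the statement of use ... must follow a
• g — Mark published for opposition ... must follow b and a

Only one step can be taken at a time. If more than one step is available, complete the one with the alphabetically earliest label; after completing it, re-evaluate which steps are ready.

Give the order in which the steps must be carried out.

a, d and i have no prerequisites; a has the earlier label, so a is first.
f now also ready, so the ready set is {d, f, i}; d has the earlier label → d.
Ready: f and i. f has the earlier label → f.
Next only i has its prerequisites met → i.
b needed d and i, now all done → b.
Now g and h have their prerequisites met. g has the earlier label, so g next.
c and h are both available; c has the earlier label → c.
h needed a and b, now all done → h.
Ready: j and l. j has the earlier label → j.
k now also ready, so the ready set is {k, l}; k has the earlier label → k.
Ready: e and l. e has the earlier label → e.
l needed g and h, now all done → l.

a d f i b g c h j k e l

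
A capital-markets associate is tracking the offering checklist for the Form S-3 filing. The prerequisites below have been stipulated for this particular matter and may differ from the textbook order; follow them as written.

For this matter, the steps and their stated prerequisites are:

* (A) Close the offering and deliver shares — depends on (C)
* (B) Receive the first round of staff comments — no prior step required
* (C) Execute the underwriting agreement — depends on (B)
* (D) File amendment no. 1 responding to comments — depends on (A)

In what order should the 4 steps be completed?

(B), (C), (A), (D)

Only (B) has no prerequisites, so it is first.
Next only (C) has its prerequisites met → (C).
(A) needed (C), now all done → (A).
(D) is the only step now ready → (D).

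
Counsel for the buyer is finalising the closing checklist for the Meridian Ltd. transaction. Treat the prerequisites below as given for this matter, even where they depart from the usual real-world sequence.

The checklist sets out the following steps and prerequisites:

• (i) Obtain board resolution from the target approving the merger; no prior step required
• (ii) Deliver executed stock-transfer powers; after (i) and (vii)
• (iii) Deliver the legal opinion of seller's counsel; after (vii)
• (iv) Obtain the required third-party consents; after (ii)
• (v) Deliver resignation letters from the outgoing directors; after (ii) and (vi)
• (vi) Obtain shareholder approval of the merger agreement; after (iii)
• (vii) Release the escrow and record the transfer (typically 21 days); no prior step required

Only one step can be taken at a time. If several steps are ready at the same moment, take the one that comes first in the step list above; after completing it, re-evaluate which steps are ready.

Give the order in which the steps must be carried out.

(i), (vii), (ii), (iii), (iv), (vi), (v)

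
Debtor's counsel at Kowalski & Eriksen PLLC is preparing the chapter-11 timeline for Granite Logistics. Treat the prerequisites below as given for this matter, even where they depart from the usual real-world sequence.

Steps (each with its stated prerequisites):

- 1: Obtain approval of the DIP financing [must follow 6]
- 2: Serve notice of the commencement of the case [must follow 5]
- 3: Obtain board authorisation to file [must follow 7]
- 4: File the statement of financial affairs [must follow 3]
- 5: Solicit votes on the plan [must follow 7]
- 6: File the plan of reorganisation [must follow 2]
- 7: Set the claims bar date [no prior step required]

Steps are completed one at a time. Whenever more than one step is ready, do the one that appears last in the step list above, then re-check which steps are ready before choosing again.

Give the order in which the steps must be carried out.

7, 5, 3, 4, 2, 6, 1

Only 7 has no prerequisites, so it is first.
Now 5 and 3 have their prerequisites met. 5 is listed later, so 5 next.
2 now also ready, so the ready set is {3, 2}; 3 is listed later → 3.
4 now also ready, so the ready set is {4, 2}; 4 is listed later → 4.
2 needed 5, now all done → 2.
6 needed 2, now all done → 6.
1 needed 6, now all done → 1.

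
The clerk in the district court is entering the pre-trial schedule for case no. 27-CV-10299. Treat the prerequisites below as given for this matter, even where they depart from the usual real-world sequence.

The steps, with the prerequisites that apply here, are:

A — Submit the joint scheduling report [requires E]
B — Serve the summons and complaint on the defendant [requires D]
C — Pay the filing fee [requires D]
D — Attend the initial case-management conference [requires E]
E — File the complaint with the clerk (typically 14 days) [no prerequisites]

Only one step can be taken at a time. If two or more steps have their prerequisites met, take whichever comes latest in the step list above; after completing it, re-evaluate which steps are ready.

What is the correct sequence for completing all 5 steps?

E, D, C, B, A

E is the only step with nothing outstanding, so it goes first.
Ready: D and A. D is listed later → D.
C and B now also ready, so the ready set is {C, B, A}; C is listed later → C.
B and A are both available; B is listed later → B.
That leaves A as the only ready step → A.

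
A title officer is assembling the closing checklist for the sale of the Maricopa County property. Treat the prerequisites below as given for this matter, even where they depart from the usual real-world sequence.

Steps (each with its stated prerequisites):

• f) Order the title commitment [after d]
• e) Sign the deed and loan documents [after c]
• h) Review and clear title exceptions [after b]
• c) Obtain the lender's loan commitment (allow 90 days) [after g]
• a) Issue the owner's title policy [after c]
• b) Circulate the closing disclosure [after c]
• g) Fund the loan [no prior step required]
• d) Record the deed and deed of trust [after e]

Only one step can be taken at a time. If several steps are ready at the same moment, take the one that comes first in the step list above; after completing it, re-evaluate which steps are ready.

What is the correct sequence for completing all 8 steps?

g is the only step with nothing outstanding, so it goes first.
That leaves c as the only ready step → c.
Now e, a and b have their prerequisites met. e is listed earlier, so e next.
d now also ready, so the ready set is {a, b, d}; a is listed earlier → a.
Ready: b and d. b is listed earlier → b.
h now also ready, so the ready set is {h, d}; h is listed earlier → h.
d needed e, now all done → d.
That leaves f as the only ready step → f.

g, c, e, a, b, h, d, f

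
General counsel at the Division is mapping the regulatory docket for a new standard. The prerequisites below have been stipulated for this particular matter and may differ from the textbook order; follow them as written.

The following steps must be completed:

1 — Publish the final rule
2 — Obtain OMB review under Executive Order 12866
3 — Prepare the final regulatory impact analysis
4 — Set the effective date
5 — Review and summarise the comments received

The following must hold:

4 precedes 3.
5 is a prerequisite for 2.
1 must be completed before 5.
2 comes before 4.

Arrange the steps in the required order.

1 is the only step with nothing outstanding, so it goes first.
Next only 5 has its prerequisites met → 5.
2 needed 5, now all done → 2.
4 needed 2, now all done → 4.
3 needed 4, now all done → 3.

1, 5, 2, 4, 3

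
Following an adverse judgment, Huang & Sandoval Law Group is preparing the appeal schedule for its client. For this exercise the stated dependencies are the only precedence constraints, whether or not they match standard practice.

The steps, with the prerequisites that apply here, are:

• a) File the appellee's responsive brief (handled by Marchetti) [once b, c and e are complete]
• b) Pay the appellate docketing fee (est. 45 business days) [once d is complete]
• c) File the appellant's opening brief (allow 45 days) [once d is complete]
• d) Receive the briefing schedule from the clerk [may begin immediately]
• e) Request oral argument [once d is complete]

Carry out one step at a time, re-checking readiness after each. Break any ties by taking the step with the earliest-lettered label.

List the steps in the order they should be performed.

d, b, c, e, a

d is the only step with nothing outstanding, so it goes first.
b, c and e are all available; b has the earlier label → b.
c and e are both available; c has the earlier label → c.
Next only e has its prerequisites met → e.
a is the only step now ready → a.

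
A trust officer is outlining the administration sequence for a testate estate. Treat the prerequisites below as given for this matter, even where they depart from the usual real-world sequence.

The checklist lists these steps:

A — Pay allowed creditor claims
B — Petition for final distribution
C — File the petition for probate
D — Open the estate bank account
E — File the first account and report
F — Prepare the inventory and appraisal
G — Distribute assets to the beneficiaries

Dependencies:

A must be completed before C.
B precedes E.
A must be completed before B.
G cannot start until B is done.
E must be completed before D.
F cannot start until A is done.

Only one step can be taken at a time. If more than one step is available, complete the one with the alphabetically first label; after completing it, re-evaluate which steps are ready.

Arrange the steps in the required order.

A, B, C, E, D, F, G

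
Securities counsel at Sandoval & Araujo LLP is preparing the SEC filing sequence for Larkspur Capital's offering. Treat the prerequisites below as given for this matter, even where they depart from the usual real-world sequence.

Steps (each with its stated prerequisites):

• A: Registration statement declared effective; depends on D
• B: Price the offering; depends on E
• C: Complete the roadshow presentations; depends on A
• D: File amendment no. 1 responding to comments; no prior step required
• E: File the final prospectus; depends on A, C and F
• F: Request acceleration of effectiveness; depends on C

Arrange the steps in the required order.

D A C F E B

Only D has no prerequisites, so it is first.
A is the only step now ready → A.
Next only C has its prerequisites met → C.
F needed C, now all done → F.
That leaves E as the only ready step → E.
B needed E, now all done → B.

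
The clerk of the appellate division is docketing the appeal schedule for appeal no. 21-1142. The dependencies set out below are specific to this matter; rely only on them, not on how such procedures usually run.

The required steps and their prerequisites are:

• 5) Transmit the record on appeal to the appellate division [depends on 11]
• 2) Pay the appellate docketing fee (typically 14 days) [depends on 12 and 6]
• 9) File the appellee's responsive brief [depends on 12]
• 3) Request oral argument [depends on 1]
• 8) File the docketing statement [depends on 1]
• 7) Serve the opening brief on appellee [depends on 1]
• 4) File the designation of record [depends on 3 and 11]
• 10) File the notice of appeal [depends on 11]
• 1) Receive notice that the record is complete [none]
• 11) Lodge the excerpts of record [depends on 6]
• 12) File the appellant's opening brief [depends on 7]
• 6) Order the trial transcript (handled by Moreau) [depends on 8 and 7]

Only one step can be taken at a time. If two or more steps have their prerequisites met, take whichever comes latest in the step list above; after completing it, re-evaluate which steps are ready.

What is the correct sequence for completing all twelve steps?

1 7 12 8 6 11 10 3 4 9 2 5

Only 1 has no prerequisites, so it is first.
Now 7, 8 and 3 have their prerequisites met. 7 is listed later, so 7 next.
12, 8 and 3 are all available; 12 is listed later → 12.
Ready: 8, 3 and 9. 8 is listed later → 8.
6 now also ready, so the ready set is {6, 3, 9}; 6 is listed later → 6.
11 and 2 now also ready, so the ready set is {11, 3, 9, 2}; 11 is listed later → 11.
Ready: 10, 3, 9, 2 and 5. 10 is listed later → 10.
Now 3, 9, 2 and 5 have their prerequisites met. 3 is listed later, so 3 next.
4 now also ready, so the ready set is {4, 9, 2, 5}; 4 is listed later → 4.
Now 9, 2 and 5 have their prerequisites met. 9 is listed later, so 9 next.
Now 2 and 5 have their prerequisites met. 2 is listed later, so 2 next.
5 is the only step now ready → 5.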